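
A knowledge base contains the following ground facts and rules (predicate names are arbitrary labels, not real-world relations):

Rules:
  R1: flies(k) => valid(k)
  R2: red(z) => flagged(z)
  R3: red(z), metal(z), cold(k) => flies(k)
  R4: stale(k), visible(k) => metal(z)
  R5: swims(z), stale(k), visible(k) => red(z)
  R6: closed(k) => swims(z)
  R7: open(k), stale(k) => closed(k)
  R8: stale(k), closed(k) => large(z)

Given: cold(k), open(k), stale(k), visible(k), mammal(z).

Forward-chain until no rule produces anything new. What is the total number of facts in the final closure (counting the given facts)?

13

Round 1: R4 [stale(k), visible(k) => metal(z)]; R7 [open(k), stale(k) => closed(k)]. Adds metal(z), closed(k).
Round 2: R6 [closed(k) => swims(z)]; R8 [stale(k), closed(k) => large(z)]. Adds swims(z), large(z).
Round 3: R5 [swims(z), stale(k), visible(k) => red(z)]. Adds red(z).
Round 4: R2 [red(z) => flagged(z)]; R3 [red(z), metal(z), cold(k) => flies(k)]. Adds flagged(z), flies(k).
Round 5: R1 [flies(k) => valid(k)]. Adds valid(k).
Closure: {closed(k), cold(k), flagged(z), flies(k), large(z), mammal(z), metal(z), open(k), red(z), stale(k), swims(z), valid(k), visible(k)} — 13 facts.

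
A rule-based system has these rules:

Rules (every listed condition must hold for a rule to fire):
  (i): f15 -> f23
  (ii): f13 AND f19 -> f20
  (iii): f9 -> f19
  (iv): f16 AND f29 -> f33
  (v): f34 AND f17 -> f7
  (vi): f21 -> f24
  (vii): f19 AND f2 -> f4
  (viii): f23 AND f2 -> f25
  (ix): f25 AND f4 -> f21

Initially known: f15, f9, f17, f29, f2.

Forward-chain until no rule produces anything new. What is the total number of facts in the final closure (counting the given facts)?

Round 1: (i) [f15 -> f23]; (iii) [f9 -> f19]. New: f23, f19.
Round 2: (vii) [f19 AND f2 -> f4]; (viii) [f23 AND f2 -> f25]. New: f4, f25.
Round 3: (ix) [f25 AND f4 -> f21]. New: f21.
Round 4: (vi) [f21 -> f24]. New: f24.
Closure: {f15, f17, f19, f2, f21, f23, f24, f25, f29, f4, f9} — 11 facts.

11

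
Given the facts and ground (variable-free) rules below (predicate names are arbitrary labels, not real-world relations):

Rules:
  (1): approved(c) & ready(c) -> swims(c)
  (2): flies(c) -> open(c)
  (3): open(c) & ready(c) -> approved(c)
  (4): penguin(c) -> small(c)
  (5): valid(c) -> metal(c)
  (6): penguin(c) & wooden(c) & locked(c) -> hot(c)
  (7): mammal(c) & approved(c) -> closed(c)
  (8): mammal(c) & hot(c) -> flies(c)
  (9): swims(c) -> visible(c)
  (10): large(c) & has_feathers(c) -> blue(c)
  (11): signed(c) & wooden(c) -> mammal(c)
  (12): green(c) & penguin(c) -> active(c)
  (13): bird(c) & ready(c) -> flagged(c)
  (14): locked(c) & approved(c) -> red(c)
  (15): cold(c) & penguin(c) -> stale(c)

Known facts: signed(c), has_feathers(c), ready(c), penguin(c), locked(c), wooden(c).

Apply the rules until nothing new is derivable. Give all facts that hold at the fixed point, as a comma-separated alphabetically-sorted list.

[1] (4) [penguin(c) -> small(c)]; (6) [penguin(c) & wooden(c) & locked(c) -> hot(c)]; (11) [signed(c) & wooden(c) -> mammal(c)]. ⇒ new: small(c), hot(c), mammal(c).
[2] (8) [mammal(c) & hot(c) -> flies(c)]. ⇒ new: flies(c).
[3] (2) [flies(c) -> open(c)]. ⇒ new: open(c).
[4] (3) [open(c) & ready(c) -> approved(c)]. ⇒ new: approved(c).
[5] (1) [approved(c) & ready(c) -> swims(c)]; (7) [mammal(c) & approved(c) -> closed(c)]; (14) [locked(c) & approved(c) -> red(c)]. ⇒ new: swims(c), closed(c), red(c).
[6] (9) [swims(c) -> visible(c)]. ⇒ new: visible(c).

approved(c), closed(c), flies(c), has_feathers(c), hot(c), locked(c), mammal(c), open(c), penguin(c), ready(c), red(c), signed(c), small(c), swims(c), visible(c), wooden(c)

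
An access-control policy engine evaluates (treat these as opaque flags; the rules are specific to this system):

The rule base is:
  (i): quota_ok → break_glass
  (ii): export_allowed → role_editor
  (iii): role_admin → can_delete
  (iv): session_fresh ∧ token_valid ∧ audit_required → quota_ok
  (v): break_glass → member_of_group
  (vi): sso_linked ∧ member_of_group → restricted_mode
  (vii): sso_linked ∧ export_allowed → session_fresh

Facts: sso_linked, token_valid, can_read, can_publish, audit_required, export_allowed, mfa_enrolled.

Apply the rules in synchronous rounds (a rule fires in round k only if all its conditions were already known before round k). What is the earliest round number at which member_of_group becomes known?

[1] (ii) [export_allowed → role_editor]; (vii) [sso_linked ∧ export_allowed → session_fresh]. ⇒ new: role_editor, session_fresh.
[2] (iv) [session_fresh ∧ token_valid ∧ audit_required → quota_ok]. ⇒ new: quota_ok.
[3] (i) [quota_ok → break_glass]. ⇒ new: break_glass.
[4] (v) [break_glass → member_of_group]. ⇒ new: member_of_group.
member_of_group first appears in round 4.

4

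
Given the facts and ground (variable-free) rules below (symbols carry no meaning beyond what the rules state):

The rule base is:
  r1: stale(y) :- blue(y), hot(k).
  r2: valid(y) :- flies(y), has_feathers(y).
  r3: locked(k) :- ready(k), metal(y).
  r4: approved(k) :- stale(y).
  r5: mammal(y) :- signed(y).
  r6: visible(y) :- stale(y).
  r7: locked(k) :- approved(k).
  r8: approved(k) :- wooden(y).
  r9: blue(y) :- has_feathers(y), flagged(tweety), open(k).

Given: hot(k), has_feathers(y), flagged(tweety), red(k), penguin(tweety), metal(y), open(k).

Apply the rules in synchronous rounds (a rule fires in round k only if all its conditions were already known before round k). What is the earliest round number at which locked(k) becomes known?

4

Round 1 fires r9, giving blue(y).
Round 2 fires r1, giving stale(y).
Round 3 fires r4, r6, giving approved(k), visible(y).
Round 4 fires r7, giving locked(k).
locked(k) first appears in round 4.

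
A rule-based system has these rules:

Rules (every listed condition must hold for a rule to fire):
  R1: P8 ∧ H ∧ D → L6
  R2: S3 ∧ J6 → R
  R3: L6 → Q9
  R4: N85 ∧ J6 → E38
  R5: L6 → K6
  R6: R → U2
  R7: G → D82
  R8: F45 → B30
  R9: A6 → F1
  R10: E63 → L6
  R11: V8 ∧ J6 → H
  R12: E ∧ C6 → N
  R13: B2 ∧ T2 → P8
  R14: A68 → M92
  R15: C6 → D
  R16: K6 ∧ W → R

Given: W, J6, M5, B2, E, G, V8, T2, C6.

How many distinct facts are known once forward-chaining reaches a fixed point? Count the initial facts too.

19

Round 1: R7 [G → D82]; R11 [V8 ∧ J6 → H]; R12 [E ∧ C6 → N]; R13 [B2 ∧ T2 → P8]; R15 [C6 → D]. New: D82, H, N, P8, D.
Round 2: R1 [P8 ∧ H ∧ D → L6]. New: L6.
Round 3: R3 [L6 → Q9]; R5 [L6 → K6]. New: Q9, K6.
Round 4: R16 [K6 ∧ W → R]. New: R.
Round 5: R6 [R → U2]. New: U2.
Closure: {B2, C6, D, D82, E, G, H, J6, K6, L6, M5, N, P8, Q9, R, T2, U2, V8, W} — 19 facts.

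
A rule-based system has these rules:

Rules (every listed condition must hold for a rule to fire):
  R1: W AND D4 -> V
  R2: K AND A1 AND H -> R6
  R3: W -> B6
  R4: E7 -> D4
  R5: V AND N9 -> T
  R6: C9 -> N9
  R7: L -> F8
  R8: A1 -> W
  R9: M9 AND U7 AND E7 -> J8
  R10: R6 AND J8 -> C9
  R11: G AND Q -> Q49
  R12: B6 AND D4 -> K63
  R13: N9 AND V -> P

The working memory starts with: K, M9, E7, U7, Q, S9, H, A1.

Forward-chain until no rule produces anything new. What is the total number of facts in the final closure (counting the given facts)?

Round 1: R2 [K AND A1 AND H -> R6]; R4 [E7 -> D4]; R8 [A1 -> W]; R9 [M9 AND U7 AND E7 -> J8]. New: R6, D4, W, J8.
Round 2: R1 [W AND D4 -> V]; R3 [W -> B6]; R10 [R6 AND J8 -> C9]. New: V, B6, C9.
Round 3: R6 [C9 -> N9]; R12 [B6 AND D4 -> K63]. New: N9, K63.
Round 4: R5 [V AND N9 -> T]; R13 [N9 AND V -> P]. New: T, P.
Closure: {A1, B6, C9, D4, E7, H, J8, K, K63, M9, N9, P, Q, R6, S9, T, U7, V, W} — 19 facts.

19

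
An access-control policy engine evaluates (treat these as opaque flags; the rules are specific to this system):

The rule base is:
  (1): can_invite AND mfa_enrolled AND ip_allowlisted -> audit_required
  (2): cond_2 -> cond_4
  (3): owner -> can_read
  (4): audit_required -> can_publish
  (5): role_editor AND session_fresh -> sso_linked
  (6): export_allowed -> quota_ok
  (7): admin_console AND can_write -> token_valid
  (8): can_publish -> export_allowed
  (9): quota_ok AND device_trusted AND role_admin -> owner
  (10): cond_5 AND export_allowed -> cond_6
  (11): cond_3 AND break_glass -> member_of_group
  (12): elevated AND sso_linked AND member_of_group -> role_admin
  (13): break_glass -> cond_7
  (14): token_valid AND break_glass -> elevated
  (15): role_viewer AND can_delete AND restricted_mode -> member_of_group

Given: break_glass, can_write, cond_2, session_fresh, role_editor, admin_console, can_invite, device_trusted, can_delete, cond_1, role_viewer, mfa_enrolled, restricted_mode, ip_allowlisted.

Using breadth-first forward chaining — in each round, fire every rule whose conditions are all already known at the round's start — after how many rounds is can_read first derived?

6

Round 1 fires (1), (2), (5), (7), (13), (15), giving audit_required, cond_4, sso_linked, token_valid, cond_7, member_of_group.
Round 2 fires (4), (14), giving can_publish, elevated.
Round 3 fires (8), (12), giving export_allowed, role_admin.
Round 4 fires (6), giving quota_ok.
Round 5 fires (9), giving owner.
Round 6 fires (3), giving can_read.
can_read first appears in round 6.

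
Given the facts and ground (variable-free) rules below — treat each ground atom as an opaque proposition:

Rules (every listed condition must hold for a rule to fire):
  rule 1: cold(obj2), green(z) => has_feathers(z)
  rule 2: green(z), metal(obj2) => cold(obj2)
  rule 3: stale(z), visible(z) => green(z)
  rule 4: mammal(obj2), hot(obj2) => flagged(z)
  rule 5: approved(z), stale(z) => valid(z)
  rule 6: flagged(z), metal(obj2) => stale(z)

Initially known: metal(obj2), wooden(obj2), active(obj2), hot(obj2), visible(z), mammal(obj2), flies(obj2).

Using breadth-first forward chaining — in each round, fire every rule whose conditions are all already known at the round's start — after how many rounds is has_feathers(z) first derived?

Round 1 fires rule 4, giving flagged(z).
Round 2 fires rule 6, giving stale(z).
Round 3 fires rule 3, giving green(z).
Round 4 fires rule 2, giving cold(obj2).
Round 5 fires rule 1, giving has_feathers(z).
has_feathers(z) first appears in round 5.

5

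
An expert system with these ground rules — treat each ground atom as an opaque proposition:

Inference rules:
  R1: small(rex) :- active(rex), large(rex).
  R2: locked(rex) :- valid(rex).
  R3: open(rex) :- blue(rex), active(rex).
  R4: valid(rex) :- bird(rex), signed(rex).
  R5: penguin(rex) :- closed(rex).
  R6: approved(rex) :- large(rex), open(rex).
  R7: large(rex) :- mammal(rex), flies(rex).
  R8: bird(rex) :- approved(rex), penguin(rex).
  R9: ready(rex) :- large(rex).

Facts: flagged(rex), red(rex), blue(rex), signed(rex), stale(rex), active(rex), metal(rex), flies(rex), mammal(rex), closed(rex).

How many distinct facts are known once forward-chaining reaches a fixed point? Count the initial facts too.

19

Round 1 — R3, R5, R7, derive open(rex), penguin(rex), large(rex).
Round 2 — R1, R6, R9, derive small(rex), approved(rex), ready(rex).
Round 3 — R8, derive bird(rex).
Round 4 — R4, derive valid(rex).
Round 5 — R2, derive locked(rex).
Closure: {active(rex), approved(rex), bird(rex), blue(rex), closed(rex), flagged(rex), flies(rex), large(rex), locked(rex), mammal(rex), metal(rex), open(rex), penguin(rex), ready(rex), red(rex), signed(rex), small(rex), stale(rex), valid(rex)} — 19 facts.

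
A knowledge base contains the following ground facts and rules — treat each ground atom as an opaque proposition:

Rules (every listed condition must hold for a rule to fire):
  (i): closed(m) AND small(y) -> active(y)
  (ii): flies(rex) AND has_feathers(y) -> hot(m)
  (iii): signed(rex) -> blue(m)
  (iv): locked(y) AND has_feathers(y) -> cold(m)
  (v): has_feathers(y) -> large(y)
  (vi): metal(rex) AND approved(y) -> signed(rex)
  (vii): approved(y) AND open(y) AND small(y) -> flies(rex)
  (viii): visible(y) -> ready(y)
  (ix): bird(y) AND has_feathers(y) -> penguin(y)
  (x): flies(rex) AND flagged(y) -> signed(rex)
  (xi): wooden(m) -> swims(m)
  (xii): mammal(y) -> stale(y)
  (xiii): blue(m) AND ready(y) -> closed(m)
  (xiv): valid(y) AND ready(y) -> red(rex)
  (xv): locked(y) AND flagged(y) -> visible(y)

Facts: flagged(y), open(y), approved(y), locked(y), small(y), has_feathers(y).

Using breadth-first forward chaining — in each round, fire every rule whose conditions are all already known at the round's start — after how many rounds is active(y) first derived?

5

Round 1 — (iv), (v), (vii), (xv), derive cold(m), large(y), flies(rex), visible(y).
Round 2 — (ii), (viii), (x), derive hot(m), ready(y), signed(rex).
Round 3 — (iii), derive blue(m).
Round 4 — (xiii), derive closed(m).
Round 5 — (i), derive active(y).
active(y) first appears in round 5.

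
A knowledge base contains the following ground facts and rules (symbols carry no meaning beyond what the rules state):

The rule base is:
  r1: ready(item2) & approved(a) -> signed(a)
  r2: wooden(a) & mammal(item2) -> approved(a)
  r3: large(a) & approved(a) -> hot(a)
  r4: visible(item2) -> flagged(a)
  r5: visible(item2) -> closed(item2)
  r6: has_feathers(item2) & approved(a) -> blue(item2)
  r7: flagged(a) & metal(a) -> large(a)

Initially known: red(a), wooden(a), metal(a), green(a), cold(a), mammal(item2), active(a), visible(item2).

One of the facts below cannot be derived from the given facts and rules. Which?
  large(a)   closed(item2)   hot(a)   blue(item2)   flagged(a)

blue(item2)

Round 1 fires r2, r4, r5, giving approved(a), flagged(a), closed(item2).
Round 2 fires r7, giving large(a).
Round 3 fires r3, giving hot(a).
Derived: flagged(a) (round 1), hot(a) (round 3), large(a) (round 2), closed(item2) (round 1). blue(item2) never appears in any round.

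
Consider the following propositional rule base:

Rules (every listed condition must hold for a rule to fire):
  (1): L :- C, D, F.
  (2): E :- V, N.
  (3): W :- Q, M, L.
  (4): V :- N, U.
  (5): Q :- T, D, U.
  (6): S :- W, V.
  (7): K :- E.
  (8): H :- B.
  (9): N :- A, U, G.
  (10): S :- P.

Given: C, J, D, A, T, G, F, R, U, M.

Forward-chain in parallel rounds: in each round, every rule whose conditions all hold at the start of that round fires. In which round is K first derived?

Round 1 fires (1), (5), (9), giving L, Q, N.
Round 2 fires (3), (4), giving W, V.
Round 3 fires (2), (6), giving E, S.
Round 4 fires (7), giving K.
K first appears in round 4.

4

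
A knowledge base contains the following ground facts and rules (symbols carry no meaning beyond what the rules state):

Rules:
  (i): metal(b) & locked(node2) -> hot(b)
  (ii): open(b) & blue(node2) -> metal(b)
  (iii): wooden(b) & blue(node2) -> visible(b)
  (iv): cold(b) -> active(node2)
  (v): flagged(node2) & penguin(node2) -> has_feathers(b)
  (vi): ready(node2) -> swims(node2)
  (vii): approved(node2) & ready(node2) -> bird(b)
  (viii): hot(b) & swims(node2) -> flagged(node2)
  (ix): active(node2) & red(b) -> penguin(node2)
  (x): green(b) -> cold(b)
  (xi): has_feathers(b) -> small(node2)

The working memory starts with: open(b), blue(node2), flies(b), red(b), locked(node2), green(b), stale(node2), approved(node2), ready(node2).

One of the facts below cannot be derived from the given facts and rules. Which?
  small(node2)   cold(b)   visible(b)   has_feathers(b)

Round 1: (ii) [open(b) & blue(node2) -> metal(b)]; (vi) [ready(node2) -> swims(node2)]; (vii) [approved(node2) & ready(node2) -> bird(b)]; (x) [green(b) -> cold(b)]. New: metal(b), swims(node2), bird(b), cold(b).
Round 2: (i) [metal(b) & locked(node2) -> hot(b)]; (iv) [cold(b) -> active(node2)]. New: hot(b), active(node2).
Round 3: (viii) [hot(b) & swims(node2) -> flagged(node2)]; (ix) [active(node2) & red(b) -> penguin(node2)]. New: flagged(node2), penguin(node2).
Round 4: (v) [flagged(node2) & penguin(node2) -> has_feathers(b)]. New: has_feathers(b).
Round 5: (xi) [has_feathers(b) -> small(node2)]. New: small(node2).
Derived: small(node2) (round 5), cold(b) (round 1), has_feathers(b) (round 4). visible(b) never appears in any round.

visible(b)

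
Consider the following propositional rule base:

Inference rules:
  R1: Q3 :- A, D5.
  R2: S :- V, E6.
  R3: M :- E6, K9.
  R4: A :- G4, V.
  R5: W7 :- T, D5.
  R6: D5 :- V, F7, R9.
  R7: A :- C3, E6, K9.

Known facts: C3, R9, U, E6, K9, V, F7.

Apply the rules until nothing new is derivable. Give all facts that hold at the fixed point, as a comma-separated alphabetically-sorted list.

A, C3, D5, E6, F7, K9, M, Q3, R9, S, U, V

Round 1 fires R2, R3, R6, R7, giving S, M, D5, A.
Round 2 fires R1, giving Q3.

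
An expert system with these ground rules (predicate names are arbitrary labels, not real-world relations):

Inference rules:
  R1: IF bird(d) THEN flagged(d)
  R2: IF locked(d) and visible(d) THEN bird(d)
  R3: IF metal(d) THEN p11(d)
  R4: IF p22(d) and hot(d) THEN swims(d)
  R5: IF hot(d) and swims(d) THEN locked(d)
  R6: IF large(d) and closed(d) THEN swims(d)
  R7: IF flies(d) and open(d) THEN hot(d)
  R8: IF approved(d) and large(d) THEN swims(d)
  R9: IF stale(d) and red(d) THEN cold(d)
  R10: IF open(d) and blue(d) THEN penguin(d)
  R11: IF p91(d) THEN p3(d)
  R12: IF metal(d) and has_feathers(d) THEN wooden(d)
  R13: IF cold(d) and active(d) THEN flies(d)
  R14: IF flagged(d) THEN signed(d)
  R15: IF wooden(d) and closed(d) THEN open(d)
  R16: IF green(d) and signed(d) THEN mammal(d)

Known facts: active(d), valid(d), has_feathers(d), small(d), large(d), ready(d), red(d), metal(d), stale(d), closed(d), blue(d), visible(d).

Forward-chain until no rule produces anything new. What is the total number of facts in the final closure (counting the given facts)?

24

Round 1: R3 [IF metal(d) THEN p11(d)]; R6 [IF large(d) and closed(d) THEN swims(d)]; R9 [IF stale(d) and red(d) THEN cold(d)]; R12 [IF metal(d) and has_feathers(d) THEN wooden(d)]. Adds p11(d), swims(d), cold(d), wooden(d).
Round 2: R13 [IF cold(d) and active(d) THEN flies(d)]; R15 [IF wooden(d) and closed(d) THEN open(d)]. Adds flies(d), open(d).
Round 3: R7 [IF flies(d) and open(d) THEN hot(d)]; R10 [IF open(d) and blue(d) THEN penguin(d)]. Adds hot(d), penguin(d).
Round 4: R5 [IF hot(d) and swims(d) THEN locked(d)]. Adds locked(d).
Round 5: R2 [IF locked(d) and visible(d) THEN bird(d)]. Adds bird(d).
Round 6: R1 [IF bird(d) THEN flagged(d)]. Adds flagged(d).
Round 7: R14 [IF flagged(d) THEN signed(d)]. Adds signed(d).
Closure: {active(d), bird(d), blue(d), closed(d), cold(d), flagged(d), flies(d), has_feathers(d), hot(d), large(d), locked(d), metal(d), open(d), p11(d), penguin(d), ready(d), red(d), signed(d), small(d), stale(d), swims(d), valid(d), visible(d), wooden(d)} — 24 facts.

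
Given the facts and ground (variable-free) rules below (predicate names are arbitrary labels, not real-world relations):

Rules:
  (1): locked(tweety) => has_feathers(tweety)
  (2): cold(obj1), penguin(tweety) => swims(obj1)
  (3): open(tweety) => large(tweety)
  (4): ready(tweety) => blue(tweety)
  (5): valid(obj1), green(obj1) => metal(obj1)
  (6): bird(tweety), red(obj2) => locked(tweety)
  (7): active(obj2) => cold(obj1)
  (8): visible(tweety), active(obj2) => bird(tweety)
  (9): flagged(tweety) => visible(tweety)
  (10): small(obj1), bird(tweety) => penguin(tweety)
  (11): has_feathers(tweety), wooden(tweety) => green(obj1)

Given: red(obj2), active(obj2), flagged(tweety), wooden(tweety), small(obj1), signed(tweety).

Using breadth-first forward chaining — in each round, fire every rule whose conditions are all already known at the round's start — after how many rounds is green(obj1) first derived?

Round 1: (7) [active(obj2) => cold(obj1)]; (9) [flagged(tweety) => visible(tweety)]. Adds cold(obj1), visible(tweety).
Round 2: (8) [visible(tweety), active(obj2) => bird(tweety)]. Adds bird(tweety).
Round 3: (6) [bird(tweety), red(obj2) => locked(tweety)]; (10) [small(obj1), bird(tweety) => penguin(tweety)]. Adds locked(tweety), penguin(tweety).
Round 4: (1) [locked(tweety) => has_feathers(tweety)]; (2) [cold(obj1), penguin(tweety) => swims(obj1)]. Adds has_feathers(tweety), swims(obj1).
Round 5: (11) [has_feathers(tweety), wooden(tweety) => green(obj1)]. Adds green(obj1).
green(obj1) first appears in round 5.

5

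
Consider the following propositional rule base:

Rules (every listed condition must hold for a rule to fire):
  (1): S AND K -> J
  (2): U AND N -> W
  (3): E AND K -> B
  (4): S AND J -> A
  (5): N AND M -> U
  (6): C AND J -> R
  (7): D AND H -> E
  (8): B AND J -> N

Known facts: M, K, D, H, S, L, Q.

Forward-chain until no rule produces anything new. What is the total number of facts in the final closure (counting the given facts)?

Round 1 — (1), (7), derive J, E.
Round 2 — (3), (4), derive B, A.
Round 3 — (8), derive N.
Round 4 — (5), derive U.
Round 5 — (2), derive W.
Closure: {A, B, D, E, H, J, K, L, M, N, Q, S, U, W} — 14 facts.

14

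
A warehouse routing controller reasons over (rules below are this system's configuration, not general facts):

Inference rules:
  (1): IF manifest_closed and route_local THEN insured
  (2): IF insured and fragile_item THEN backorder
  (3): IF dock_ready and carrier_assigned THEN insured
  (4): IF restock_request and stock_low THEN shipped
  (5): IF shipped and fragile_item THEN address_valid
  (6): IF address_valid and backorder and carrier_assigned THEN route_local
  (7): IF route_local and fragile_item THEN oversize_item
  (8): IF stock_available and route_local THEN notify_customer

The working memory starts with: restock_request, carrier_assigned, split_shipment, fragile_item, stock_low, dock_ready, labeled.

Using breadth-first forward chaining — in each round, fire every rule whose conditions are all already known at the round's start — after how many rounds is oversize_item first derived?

Round 1 fires (3), (4), giving insured, shipped.
Round 2 fires (2), (5), giving backorder, address_valid.
Round 3 fires (6), giving route_local.
Round 4 fires (7), giving oversize_item.
oversize_item first appears in round 4.

4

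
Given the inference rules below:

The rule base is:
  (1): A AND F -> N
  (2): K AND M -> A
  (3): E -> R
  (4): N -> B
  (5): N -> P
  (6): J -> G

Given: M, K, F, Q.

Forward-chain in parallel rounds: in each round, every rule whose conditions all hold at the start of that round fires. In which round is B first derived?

Round 1: (2) [K AND M -> A]. New: A.
Round 2: (1) [A AND F -> N]. New: N.
Round 3: (4) [N -> B]; (5) [N -> P]. New: B, P.
B first appears in round 3.

3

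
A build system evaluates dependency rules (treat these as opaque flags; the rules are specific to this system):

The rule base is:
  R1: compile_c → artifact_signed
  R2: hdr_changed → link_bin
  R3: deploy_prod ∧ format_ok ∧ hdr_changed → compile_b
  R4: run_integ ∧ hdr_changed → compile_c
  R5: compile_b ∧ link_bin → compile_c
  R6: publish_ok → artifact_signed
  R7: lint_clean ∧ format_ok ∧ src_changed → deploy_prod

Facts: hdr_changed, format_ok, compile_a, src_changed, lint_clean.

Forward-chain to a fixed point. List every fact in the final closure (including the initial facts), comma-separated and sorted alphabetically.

artifact_signed, compile_a, compile_b, compile_c, deploy_prod, format_ok, hdr_changed, link_bin, lint_clean, src_changed

Round 1: R2 [hdr_changed → link_bin]; R7 [lint_clean ∧ format_ok ∧ src_changed → deploy_prod]. New: link_bin, deploy_prod.
Round 2: R3 [deploy_prod ∧ format_ok ∧ hdr_changed → compile_b]. New: compile_b.
Round 3: R5 [compile_b ∧ link_bin → compile_c]. New: compile_c.
Round 4: R1 [compile_c → artifact_signed]. New: artifact_signed.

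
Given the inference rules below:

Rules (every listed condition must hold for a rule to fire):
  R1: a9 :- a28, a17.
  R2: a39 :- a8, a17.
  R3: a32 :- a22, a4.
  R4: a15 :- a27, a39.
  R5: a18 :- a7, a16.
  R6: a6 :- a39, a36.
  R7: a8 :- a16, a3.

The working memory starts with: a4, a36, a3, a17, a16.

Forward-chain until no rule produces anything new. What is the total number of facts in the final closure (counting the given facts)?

[1] R7 [a8 :- a16, a3.]. ⇒ new: a8.
[2] R2 [a39 :- a8, a17.]. ⇒ new: a39.
[3] R6 [a6 :- a39, a36.]. ⇒ new: a6.
Closure: {a16, a17, a3, a36, a39, a4, a6, a8} — 8 facts.

8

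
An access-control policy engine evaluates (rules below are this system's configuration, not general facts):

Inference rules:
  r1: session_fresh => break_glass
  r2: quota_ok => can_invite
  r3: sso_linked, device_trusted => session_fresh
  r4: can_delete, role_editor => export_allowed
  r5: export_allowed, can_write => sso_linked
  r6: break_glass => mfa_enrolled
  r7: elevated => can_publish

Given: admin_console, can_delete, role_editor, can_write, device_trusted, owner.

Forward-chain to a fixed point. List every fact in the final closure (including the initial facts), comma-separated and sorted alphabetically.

admin_console, break_glass, can_delete, can_write, device_trusted, export_allowed, mfa_enrolled, owner, role_editor, session_fresh, sso_linked

[1] r4 [can_delete, role_editor => export_allowed]. ⇒ new: export_allowed.
[2] r5 [export_allowed, can_write => sso_linked]. ⇒ new: sso_linked.
[3] r3 [sso_linked, device_trusted => session_fresh]. ⇒ new: session_fresh.
[4] r1 [session_fresh => break_glass]. ⇒ new: break_glass.
[5] r6 [break_glass => mfa_enrolled]. ⇒ new: mfa_enrolled.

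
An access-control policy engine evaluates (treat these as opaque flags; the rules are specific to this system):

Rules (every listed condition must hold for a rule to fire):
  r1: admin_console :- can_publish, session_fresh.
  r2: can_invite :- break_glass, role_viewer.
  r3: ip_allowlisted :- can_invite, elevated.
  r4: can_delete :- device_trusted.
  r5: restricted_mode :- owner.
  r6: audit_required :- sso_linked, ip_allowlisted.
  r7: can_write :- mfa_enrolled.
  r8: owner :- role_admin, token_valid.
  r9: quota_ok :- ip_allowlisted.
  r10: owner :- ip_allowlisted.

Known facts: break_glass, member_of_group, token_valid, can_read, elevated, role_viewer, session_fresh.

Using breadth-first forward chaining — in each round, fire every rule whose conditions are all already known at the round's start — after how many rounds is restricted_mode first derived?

Round 1: r2 [can_invite :- break_glass, role_viewer.]. New: can_invite.
Round 2: r3 [ip_allowlisted :- can_invite, elevated.]. New: ip_allowlisted.
Round 3: r9 [quota_ok :- ip_allowlisted.]; r10 [owner :- ip_allowlisted.]. New: quota_ok, owner.
Round 4: r5 [restricted_mode :- owner.]. New: restricted_mode.
restricted_mode first appears in round 4.

4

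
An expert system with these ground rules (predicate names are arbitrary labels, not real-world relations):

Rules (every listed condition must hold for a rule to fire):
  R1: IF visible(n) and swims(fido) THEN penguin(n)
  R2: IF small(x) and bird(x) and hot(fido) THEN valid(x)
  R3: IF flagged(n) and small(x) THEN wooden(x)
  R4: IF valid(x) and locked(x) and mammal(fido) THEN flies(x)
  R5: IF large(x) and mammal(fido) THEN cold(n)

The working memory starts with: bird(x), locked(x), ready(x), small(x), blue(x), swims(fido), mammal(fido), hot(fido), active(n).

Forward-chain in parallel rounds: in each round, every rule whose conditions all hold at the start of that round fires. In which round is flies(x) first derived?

2

[1] R2 [IF small(x) and bird(x) and hot(fido) THEN valid(x)]. ⇒ new: valid(x).
[2] R4 [IF valid(x) and locked(x) and mammal(fido) THEN flies(x)]. ⇒ new: flies(x).
flies(x) first appears in round 2.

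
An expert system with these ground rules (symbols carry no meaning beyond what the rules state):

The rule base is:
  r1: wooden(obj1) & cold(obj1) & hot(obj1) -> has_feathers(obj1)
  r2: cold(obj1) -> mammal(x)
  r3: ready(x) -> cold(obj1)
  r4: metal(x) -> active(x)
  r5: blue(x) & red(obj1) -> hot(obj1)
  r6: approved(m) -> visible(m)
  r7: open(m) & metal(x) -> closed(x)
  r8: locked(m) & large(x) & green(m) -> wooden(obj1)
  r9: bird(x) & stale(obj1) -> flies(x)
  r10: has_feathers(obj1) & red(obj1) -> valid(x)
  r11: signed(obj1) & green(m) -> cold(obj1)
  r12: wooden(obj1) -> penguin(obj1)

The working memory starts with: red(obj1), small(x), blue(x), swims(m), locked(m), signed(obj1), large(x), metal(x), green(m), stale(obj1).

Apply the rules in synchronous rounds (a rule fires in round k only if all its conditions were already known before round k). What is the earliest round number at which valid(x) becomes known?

3

Round 1: r4 [metal(x) -> active(x)]; r5 [blue(x) & red(obj1) -> hot(obj1)]; r8 [locked(m) & large(x) & green(m) -> wooden(obj1)]; r11 [signed(obj1) & green(m) -> cold(obj1)]. New: active(x), hot(obj1), wooden(obj1), cold(obj1).
Round 2: r1 [wooden(obj1) & cold(obj1) & hot(obj1) -> has_feathers(obj1)]; r2 [cold(obj1) -> mammal(x)]; r12 [wooden(obj1) -> penguin(obj1)]. New: has_feathers(obj1), mammal(x), penguin(obj1).
Round 3: r10 [has_feathers(obj1) & red(obj1) -> valid(x)]. New: valid(x).
valid(x) first appears in round 3.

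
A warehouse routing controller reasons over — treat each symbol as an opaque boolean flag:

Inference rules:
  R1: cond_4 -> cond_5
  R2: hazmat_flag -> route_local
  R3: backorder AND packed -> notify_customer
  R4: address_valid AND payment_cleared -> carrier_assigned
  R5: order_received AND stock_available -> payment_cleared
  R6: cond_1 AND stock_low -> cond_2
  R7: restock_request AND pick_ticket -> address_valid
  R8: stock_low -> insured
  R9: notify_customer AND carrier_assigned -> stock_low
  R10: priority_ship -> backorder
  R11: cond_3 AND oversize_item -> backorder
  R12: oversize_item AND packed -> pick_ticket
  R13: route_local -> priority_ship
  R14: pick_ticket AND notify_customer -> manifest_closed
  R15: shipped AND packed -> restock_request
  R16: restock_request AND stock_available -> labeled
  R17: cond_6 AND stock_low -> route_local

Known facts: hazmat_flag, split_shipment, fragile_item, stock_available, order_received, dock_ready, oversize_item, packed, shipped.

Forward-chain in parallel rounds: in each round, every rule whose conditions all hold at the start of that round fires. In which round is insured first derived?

Round 1: R2 [hazmat_flag -> route_local]; R5 [order_received AND stock_available -> payment_cleared]; R12 [oversize_item AND packed -> pick_ticket]; R15 [shipped AND packed -> restock_request]. New: route_local, payment_cleared, pick_ticket, restock_request.
Round 2: R7 [restock_request AND pick_ticket -> address_valid]; R13 [route_local -> priority_ship]; R16 [restock_request AND stock_available -> labeled]. New: address_valid, priority_ship, labeled.
Round 3: R4 [address_valid AND payment_cleared -> carrier_assigned]; R10 [priority_ship -> backorder]. New: carrier_assigned, backorder.
Round 4: R3 [backorder AND packed -> notify_customer]. New: notify_customer.
Round 5: R9 [notify_customer AND carrier_assigned -> stock_low]; R14 [pick_ticket AND notify_customer -> manifest_closed]. New: stock_low, manifest_closed.
Round 6: R8 [stock_low -> insured]. New: insured.
insured first appears in round 6.

6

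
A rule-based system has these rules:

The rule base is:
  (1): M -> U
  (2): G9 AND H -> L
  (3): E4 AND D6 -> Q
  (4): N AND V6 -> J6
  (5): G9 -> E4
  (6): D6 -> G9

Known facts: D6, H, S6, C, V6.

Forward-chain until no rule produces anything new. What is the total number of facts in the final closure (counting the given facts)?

9

Round 1 fires (6), giving G9.
Round 2 fires (2), (5), giving L, E4.
Round 3 fires (3), giving Q.
Closure: {C, D6, E4, G9, H, L, Q, S6, V6} — 9 facts.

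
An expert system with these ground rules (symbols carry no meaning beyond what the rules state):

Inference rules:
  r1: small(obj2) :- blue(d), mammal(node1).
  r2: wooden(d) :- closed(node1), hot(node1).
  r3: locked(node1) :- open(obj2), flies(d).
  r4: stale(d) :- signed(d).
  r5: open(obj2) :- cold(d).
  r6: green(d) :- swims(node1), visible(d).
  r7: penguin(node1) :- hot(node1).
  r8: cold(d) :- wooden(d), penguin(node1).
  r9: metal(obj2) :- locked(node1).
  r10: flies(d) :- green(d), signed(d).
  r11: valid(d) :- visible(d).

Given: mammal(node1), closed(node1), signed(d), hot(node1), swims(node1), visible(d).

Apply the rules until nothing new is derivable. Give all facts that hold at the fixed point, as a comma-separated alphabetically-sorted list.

closed(node1), cold(d), flies(d), green(d), hot(node1), locked(node1), mammal(node1), metal(obj2), open(obj2), penguin(node1), signed(d), stale(d), swims(node1), valid(d), visible(d), wooden(d)

[1] r2 [wooden(d) :- closed(node1), hot(node1).]; r4 [stale(d) :- signed(d).]; r6 [green(d) :- swims(node1), visible(d).]; r7 [penguin(node1) :- hot(node1).]; r11 [valid(d) :- visible(d).]. ⇒ new: wooden(d), stale(d), green(d), penguin(node1), valid(d).
[2] r8 [cold(d) :- wooden(d), penguin(node1).]; r10 [flies(d) :- green(d), signed(d).]. ⇒ new: cold(d), flies(d).
[3] r5 [open(obj2) :- cold(d).]. ⇒ new: open(obj2).
[4] r3 [locked(node1) :- open(obj2), flies(d).]. ⇒ new: locked(node1).
[5] r9 [metal(obj2) :- locked(node1).]. ⇒ new: metal(obj2).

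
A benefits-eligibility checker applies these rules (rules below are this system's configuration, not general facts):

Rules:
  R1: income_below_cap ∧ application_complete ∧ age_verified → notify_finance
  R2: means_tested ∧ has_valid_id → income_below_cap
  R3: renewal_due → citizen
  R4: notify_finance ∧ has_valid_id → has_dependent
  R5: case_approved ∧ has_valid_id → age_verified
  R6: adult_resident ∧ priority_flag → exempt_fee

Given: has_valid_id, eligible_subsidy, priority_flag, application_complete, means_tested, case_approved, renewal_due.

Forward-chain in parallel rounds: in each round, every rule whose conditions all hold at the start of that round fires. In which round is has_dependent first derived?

Round 1 — R2, R3, R5, derive income_below_cap, citizen, age_verified.
Round 2 — R1, derive notify_finance.
Round 3 — R4, derive has_dependent.
has_dependent first appears in round 3.

3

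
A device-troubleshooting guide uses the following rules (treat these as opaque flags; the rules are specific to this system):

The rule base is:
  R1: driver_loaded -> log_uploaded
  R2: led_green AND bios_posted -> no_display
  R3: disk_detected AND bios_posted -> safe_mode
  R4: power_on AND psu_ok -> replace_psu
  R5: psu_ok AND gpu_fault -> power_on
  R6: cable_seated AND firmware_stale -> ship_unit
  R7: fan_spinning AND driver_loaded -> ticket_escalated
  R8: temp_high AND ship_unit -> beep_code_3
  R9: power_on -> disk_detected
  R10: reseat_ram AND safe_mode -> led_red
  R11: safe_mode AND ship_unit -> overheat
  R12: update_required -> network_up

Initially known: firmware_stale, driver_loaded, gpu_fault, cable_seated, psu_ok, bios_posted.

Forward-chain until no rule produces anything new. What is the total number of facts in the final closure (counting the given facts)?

13

Round 1 — R1, R5, R6, derive log_uploaded, power_on, ship_unit.
Round 2 — R4, R9, derive replace_psu, disk_detected.
Round 3 — R3, derive safe_mode.
Round 4 — R11, derive overheat.
Closure: {bios_posted, cable_seated, disk_detected, driver_loaded, firmware_stale, gpu_fault, log_uploaded, overheat, power_on, psu_ok, replace_psu, safe_mode, ship_unit} — 13 facts.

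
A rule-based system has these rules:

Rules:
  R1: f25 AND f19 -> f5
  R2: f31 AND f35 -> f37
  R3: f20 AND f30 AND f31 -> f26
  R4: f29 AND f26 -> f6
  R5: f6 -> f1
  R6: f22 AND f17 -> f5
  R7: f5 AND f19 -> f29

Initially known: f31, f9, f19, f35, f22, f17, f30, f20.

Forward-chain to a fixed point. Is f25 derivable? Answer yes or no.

no

Round 1 fires R2, R3, R6, giving f37, f26, f5.
Round 2 fires R7, giving f29.
Round 3 fires R4, giving f6.
Round 4 fires R5, giving f1.
Fixed point reached. No rule has f25 as a consequent, and it is not given.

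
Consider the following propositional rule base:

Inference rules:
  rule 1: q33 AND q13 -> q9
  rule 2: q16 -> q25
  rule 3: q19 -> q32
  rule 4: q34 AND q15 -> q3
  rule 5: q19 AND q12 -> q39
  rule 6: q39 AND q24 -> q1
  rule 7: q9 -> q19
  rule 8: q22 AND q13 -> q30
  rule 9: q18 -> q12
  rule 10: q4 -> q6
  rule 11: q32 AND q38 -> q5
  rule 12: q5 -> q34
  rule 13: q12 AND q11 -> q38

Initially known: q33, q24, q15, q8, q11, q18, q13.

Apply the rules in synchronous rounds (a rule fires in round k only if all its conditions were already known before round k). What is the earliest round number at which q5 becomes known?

4

Round 1 — rule 1, rule 9, derive q9, q12.
Round 2 — rule 7, rule 13, derive q19, q38.
Round 3 — rule 3, rule 5, derive q32, q39.
Round 4 — rule 6, rule 11, derive q1, q5.
q5 first appears in round 4.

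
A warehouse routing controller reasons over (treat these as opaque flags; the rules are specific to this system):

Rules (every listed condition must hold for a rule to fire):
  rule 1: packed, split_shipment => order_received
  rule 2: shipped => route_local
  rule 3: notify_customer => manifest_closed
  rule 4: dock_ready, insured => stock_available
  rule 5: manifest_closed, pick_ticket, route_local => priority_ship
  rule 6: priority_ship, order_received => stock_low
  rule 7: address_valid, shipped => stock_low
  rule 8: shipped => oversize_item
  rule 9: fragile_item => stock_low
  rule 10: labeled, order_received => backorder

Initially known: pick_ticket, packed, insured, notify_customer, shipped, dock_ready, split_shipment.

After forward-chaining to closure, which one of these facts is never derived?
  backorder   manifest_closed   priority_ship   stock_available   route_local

backorder

Round 1 fires rule 1, rule 2, rule 3, rule 4, rule 8, giving order_received, route_local, manifest_closed, stock_available, oversize_item.
Round 2 fires rule 5, giving priority_ship.
Round 3 fires rule 6, giving stock_low.
Derived: route_local (round 1), stock_available (round 1), manifest_closed (round 1), priority_ship (round 2). backorder never appears in any round.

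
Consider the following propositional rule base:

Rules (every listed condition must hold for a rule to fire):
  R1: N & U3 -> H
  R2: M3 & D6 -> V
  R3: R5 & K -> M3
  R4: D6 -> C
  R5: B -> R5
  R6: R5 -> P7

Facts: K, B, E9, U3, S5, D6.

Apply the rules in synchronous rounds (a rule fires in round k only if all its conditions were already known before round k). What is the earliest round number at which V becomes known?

3

Round 1 — R4, R5, derive C, R5.
Round 2 — R3, R6, derive M3, P7.
Round 3 — R2, derive V.
V first appears in round 3.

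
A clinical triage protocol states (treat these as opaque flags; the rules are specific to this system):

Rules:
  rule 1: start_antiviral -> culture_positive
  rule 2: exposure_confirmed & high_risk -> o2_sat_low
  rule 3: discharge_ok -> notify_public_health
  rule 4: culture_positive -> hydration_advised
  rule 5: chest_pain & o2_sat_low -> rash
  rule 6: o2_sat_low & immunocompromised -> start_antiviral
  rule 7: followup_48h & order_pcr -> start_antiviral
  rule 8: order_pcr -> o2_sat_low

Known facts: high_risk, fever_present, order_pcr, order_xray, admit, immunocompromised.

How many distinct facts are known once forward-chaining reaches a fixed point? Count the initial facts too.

10

Round 1 fires rule 8, giving o2_sat_low.
Round 2 fires rule 6, giving start_antiviral.
Round 3 fires rule 1, giving culture_positive.
Round 4 fires rule 4, giving hydration_advised.
Closure: {admit, culture_positive, fever_present, high_risk, hydration_advised, immunocompromised, o2_sat_low, order_pcr, order_xray, start_antiviral} — 10 facts.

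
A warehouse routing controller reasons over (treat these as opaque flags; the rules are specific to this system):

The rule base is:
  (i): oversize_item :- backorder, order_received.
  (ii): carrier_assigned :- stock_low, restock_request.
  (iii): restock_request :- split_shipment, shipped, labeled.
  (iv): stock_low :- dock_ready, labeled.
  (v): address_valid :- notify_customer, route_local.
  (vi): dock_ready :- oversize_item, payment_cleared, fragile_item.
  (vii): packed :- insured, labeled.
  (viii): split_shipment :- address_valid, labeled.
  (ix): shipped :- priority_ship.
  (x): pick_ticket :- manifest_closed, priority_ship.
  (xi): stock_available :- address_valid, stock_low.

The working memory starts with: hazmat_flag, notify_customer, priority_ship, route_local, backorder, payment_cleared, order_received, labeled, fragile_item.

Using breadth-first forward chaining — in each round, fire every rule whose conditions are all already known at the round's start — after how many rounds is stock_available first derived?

4

Round 1 — (i), (v), (ix), derive oversize_item, address_valid, shipped.
Round 2 — (vi), (viii), derive dock_ready, split_shipment.
Round 3 — (iii), (iv), derive restock_request, stock_low.
Round 4 — (ii), (xi), derive carrier_assigned, stock_available.
stock_available first appears in round 4.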